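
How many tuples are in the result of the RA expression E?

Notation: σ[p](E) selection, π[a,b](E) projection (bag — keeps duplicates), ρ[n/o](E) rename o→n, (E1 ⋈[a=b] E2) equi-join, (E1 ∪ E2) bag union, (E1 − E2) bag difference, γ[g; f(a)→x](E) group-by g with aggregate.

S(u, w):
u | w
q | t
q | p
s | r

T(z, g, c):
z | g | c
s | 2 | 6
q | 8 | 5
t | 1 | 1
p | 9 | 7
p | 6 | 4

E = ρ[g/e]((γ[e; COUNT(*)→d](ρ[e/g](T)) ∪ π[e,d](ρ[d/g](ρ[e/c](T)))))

Stepwise |·|:
  T → 5
  ρ[e/g](T) → 5
  γ[e; COUNT(*)→d](ρ[e/g](T)) → 5
  T → 5
  ρ[e/c](T) → 5
  ρ[d/g](ρ[e/c](T)) → 5
  π[e,d](ρ[d/g](ρ[e/c](T))) → 5
  (γ[e; COUNT(*)→d](ρ[e/g](T)) ∪ π[e,d](ρ[d/g](ρ[e/c](T)))) → 10
  ρ[g/e]((γ[e; COUNT(*)→d](ρ[e/g](T)) ∪ π[e,d](ρ[d/g](ρ[e/c](T))))) → 10

|E| = 10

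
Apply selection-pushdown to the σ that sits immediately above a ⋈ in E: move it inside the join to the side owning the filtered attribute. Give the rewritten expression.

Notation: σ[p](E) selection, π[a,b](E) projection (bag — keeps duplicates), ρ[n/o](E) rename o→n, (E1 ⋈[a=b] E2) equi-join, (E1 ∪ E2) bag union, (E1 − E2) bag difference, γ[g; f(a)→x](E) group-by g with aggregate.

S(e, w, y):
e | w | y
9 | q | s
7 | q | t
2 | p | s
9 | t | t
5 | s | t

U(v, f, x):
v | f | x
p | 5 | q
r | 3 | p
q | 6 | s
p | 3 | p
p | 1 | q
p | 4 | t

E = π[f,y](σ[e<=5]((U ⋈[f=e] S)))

σ filters on e, owned by the right side.
E' = π[f,y]((U ⋈[f=e] σ[e<=5](S)))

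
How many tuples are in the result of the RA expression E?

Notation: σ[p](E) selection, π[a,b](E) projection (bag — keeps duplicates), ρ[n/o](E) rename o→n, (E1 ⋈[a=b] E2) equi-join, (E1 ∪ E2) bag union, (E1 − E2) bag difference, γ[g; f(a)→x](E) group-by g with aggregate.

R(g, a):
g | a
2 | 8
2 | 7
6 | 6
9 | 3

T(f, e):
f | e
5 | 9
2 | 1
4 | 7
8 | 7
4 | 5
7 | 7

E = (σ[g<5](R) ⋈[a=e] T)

Per-node cardinality:
  R → 4
  σ[g<5](R) → 2
  T → 6
  (σ[g<5](R) ⋈[a=e] T) → 3

|E| = 3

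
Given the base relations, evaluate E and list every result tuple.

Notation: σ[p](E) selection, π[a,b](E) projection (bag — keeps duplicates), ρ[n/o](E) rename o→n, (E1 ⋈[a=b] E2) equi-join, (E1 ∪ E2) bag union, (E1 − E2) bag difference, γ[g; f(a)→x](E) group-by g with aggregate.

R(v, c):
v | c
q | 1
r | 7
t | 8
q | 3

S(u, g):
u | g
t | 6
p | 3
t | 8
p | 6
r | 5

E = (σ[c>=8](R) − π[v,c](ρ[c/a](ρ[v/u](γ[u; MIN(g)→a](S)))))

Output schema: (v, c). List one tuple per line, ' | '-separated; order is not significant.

Per-node cardinality:
  R → 4
  σ[c>=8](R) → 1
  S → 5
  γ[u; MIN(g)→a](S) → 3
  ρ[v/u](γ[u; MIN(g)→a](S)) → 3
  ρ[c/a](ρ[v/u](γ[u; MIN(g)→a](S))) → 3
  π[v,c](ρ[c/a](ρ[v/u](γ[u; MIN(g)→a](S)))) → 3
  (σ[c>=8](R) − π[v,c](ρ[c/a](ρ[v/u](γ[u; MIN(g)→a](S))))) → 1

== RESULT ==
v | c
t | 8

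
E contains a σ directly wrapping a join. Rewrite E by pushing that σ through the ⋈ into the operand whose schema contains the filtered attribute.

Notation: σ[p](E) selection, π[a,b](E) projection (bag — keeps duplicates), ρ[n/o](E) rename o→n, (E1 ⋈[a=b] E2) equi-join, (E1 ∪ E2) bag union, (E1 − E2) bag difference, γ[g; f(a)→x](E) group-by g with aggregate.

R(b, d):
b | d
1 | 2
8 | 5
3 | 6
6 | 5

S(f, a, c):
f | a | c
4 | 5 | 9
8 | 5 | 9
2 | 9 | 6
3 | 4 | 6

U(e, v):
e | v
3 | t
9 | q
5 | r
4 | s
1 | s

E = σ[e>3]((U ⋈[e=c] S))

σ filters on e, owned by the left side.
E' = (σ[e>3](U) ⋈[e=c] S)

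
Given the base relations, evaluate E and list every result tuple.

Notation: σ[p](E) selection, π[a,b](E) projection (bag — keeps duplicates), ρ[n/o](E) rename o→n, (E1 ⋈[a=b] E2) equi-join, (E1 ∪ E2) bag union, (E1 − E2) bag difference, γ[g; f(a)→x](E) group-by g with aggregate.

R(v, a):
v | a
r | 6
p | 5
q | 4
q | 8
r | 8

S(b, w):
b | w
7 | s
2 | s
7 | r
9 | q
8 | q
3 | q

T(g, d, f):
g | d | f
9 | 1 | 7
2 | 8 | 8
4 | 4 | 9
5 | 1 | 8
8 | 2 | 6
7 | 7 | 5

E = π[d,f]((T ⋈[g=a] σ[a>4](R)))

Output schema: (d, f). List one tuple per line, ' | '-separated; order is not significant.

Per-node cardinality:
  T → 6
  R → 5
  σ[a>4](R) → 4
  (T ⋈[g=a] σ[a>4](R)) → 3
  π[d,f]((T ⋈[g=a] σ[a>4](R))) → 3

== RESULT ==
d | f
1 | 8
2 | 6
2 | 6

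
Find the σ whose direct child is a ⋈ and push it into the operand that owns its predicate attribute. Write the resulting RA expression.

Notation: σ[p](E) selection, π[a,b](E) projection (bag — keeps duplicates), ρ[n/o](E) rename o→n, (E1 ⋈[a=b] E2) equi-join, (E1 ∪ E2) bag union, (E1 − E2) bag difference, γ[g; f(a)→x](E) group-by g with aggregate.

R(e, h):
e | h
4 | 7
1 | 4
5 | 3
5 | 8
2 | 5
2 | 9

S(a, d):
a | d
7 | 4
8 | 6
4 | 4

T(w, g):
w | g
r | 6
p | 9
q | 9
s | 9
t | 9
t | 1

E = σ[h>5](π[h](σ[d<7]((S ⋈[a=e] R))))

σ filters on d, owned by the left side.
E' = σ[h>5](π[h]((σ[d<7](S) ⋈[a=e] R)))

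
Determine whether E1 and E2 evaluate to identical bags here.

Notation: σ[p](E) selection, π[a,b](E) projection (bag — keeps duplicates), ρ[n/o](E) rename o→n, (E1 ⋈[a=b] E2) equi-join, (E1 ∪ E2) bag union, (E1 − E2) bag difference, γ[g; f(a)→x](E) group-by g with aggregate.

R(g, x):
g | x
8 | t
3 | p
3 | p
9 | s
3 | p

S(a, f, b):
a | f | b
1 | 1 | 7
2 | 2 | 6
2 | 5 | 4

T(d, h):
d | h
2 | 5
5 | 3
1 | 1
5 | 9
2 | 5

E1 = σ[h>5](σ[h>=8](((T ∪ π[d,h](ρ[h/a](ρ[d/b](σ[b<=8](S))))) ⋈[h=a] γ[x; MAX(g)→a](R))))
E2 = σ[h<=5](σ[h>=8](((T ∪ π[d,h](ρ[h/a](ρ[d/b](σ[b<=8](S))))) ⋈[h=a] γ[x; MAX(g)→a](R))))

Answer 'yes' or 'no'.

E1 stepwise |·|:
  T → 5
  S → 3
  σ[b<=8](S) → 3
  ρ[d/b](σ[b<=8](S)) → 3
  ρ[h/a](ρ[d/b](σ[b<=8](S))) → 3
  π[d,h](ρ[h/a](ρ[d/b](σ[b<=8](S)))) → 3
  (T ∪ π[d,h](ρ[h/a](ρ[d/b](σ[b<=8](S))))) → 8
  R → 5
  γ[x; MAX(g)→a](R) → 3
  ((T ∪ π[d,h](ρ[h/a](ρ[d/b](σ[b<=8](S))))) ⋈[h=a] γ[x; MAX(g)→a](R)) → 2
  σ[h>=8](((T ∪ π[d,h](ρ[h/a](ρ[d/b](σ[b<=8](S))))) ⋈[h=a] γ[x; MAX(g)→a](R))) → 1
  σ[h>5](σ[h>=8](((T ∪ π[d,h](ρ[h/a](ρ[d/b](σ[b<=8](S))))) ⋈[h=a] γ[x; MAX(g)→a](R)))) → 1
E2 stepwise |·|:
  T → 5
  S → 3
  σ[b<=8](S) → 3
  ρ[d/b](σ[b<=8](S)) → 3
  ρ[h/a](ρ[d/b](σ[b<=8](S))) → 3
  π[d,h](ρ[h/a](ρ[d/b](σ[b<=8](S)))) → 3
  (T ∪ π[d,h](ρ[h/a](ρ[d/b](σ[b<=8](S))))) → 8
  R → 5
  γ[x; MAX(g)→a](R) → 3
  ((T ∪ π[d,h](ρ[h/a](ρ[d/b](σ[b<=8](S))))) ⋈[h=a] γ[x; MAX(g)→a](R)) → 2
  σ[h>=8](((T ∪ π[d,h](ρ[h/a](ρ[d/b](σ[b<=8](S))))) ⋈[h=a] γ[x; MAX(g)→a](R))) → 1
  σ[h<=5](σ[h>=8](((T ∪ π[d,h](ρ[h/a](ρ[d/b](σ[b<=8](S))))) ⋈[h=a] γ[x; MAX(g)→a](R)))) → 0

E1 result:
d | h | x | a
5 | 9 | s | 9
E2 result:
d | h | x | a
(0 rows)
Witness: (5, 9, 's', 9) appears 1× in E1 but 0× in E2.

no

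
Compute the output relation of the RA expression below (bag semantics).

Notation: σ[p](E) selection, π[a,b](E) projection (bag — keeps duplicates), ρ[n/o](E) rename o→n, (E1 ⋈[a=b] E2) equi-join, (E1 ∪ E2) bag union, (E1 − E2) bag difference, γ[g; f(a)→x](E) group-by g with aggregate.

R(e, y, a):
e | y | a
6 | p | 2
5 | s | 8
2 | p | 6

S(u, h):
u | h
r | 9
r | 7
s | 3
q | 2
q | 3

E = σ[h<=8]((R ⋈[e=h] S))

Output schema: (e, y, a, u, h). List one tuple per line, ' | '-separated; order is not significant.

Stepwise |·|:
  R → 3
  S → 5
  (R ⋈[e=h] S) → 1
  σ[h<=8]((R ⋈[e=h] S)) → 1

== RESULT ==
e | y | a | u | h
2 | p | 6 | q | 2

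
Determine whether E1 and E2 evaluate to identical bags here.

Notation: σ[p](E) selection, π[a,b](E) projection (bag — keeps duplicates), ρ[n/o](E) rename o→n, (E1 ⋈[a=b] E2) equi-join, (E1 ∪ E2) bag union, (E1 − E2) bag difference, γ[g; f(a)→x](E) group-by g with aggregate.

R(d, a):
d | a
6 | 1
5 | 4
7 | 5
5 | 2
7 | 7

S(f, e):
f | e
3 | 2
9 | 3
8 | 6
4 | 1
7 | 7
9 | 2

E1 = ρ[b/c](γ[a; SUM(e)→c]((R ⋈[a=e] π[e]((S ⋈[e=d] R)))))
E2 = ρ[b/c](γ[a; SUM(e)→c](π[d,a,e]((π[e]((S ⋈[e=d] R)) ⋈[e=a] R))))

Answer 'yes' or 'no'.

E1 subexpression sizes:
  R → 5
  S → 6
  R → 5
  (S ⋈[e=d] R) → 3
  π[e]((S ⋈[e=d] R)) → 3
  (R ⋈[a=e] π[e]((S ⋈[e=d] R))) → 2
  γ[a; SUM(e)→c]((R ⋈[a=e] π[e]((S ⋈[e=d] R)))) → 1
  ρ[b/c](γ[a; SUM(e)→c]((R ⋈[a=e] π[e]((S ⋈[e=d] R))))) → 1
E2 subexpression sizes:
  S → 6
  R → 5
  (S ⋈[e=d] R) → 3
  π[e]((S ⋈[e=d] R)) → 3
  R → 5
  (π[e]((S ⋈[e=d] R)) ⋈[e=a] R) → 2
  π[d,a,e]((π[e]((S ⋈[e=d] R)) ⋈[e=a] R)) → 2
  γ[a; SUM(e)→c](π[d,a,e]((π[e]((S ⋈[e=d] R)) ⋈[e=a] R))) → 1
  ρ[b/c](γ[a; SUM(e)→c](π[d,a,e]((π[e]((S ⋈[e=d] R)) ⋈[e=a] R)))) → 1

E1 and E2 produce the same multiset:
a | b
7 | 14

yes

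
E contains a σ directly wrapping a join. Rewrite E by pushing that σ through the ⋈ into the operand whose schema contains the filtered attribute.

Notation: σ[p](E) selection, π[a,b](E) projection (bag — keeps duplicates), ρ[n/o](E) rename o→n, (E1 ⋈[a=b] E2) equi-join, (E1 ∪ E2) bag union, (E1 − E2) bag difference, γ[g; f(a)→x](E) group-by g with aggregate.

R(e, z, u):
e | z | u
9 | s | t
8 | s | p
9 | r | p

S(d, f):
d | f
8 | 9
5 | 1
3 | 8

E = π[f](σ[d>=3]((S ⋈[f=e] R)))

σ filters on d, owned by the left side.
E' = π[f]((σ[d>=3](S) ⋈[f=e] R))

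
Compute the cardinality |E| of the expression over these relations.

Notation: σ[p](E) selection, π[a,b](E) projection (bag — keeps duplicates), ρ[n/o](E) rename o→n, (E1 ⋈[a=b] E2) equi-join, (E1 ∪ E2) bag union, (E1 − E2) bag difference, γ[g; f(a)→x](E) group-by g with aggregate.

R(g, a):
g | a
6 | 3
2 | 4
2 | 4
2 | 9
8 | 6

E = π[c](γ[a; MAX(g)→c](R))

Row counts bottom-up:
  R → 5
  γ[a; MAX(g)→c](R) → 4
  π[c](γ[a; MAX(g)→c](R)) → 4

|E| = 4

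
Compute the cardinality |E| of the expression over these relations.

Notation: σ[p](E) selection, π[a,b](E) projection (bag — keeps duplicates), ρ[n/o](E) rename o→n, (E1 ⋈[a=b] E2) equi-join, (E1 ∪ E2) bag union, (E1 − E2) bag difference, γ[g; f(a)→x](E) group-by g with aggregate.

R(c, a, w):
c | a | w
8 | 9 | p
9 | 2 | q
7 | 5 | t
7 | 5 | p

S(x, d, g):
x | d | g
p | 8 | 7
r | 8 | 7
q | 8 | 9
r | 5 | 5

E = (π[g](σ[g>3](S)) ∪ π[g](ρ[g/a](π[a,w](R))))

Stepwise |·|:
  S → 4
  σ[g>3](S) → 4
  π[g](σ[g>3](S)) → 4
  R → 4
  π[a,w](R) → 4
  ρ[g/a](π[a,w](R)) → 4
  π[g](ρ[g/a](π[a,w](R))) → 4
  (π[g](σ[g>3](S)) ∪ π[g](ρ[g/a](π[a,w](R)))) → 8

|E| = 8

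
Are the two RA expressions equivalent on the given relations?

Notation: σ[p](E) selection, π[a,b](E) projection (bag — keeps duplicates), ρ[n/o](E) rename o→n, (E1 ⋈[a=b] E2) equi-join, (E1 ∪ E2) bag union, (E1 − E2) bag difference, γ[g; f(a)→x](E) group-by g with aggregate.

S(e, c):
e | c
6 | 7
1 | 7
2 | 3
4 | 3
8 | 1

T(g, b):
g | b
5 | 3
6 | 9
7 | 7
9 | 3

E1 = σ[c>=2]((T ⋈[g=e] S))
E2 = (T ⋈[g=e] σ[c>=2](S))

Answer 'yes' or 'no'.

E1 per-node cardinality:
  T → 4
  S → 5
  (T ⋈[g=e] S) → 1
  σ[c>=2]((T ⋈[g=e] S)) → 1
E2 per-node cardinality:
  T → 4
  S → 5
  σ[c>=2](S) → 4
  (T ⋈[g=e] σ[c>=2](S)) → 1

E1 and E2 produce the same multiset:
g | b | e | c
6 | 9 | 6 | 7

yes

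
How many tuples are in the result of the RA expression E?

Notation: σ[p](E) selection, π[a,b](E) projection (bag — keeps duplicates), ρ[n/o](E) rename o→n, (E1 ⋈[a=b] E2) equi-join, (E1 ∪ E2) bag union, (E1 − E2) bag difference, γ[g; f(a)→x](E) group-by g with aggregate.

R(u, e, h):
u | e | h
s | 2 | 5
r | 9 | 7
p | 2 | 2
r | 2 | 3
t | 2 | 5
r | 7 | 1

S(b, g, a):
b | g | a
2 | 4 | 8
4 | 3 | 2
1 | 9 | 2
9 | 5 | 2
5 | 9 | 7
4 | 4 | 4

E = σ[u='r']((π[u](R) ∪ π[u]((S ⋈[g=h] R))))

Row counts bottom-up:
  R → 6
  π[u](R) → 6
  S → 6
  R → 6
  (S ⋈[g=h] R) → 3
  π[u]((S ⋈[g=h] R)) → 3
  (π[u](R) ∪ π[u]((S ⋈[g=h] R))) → 9
  σ[u='r']((π[u](R) ∪ π[u]((S ⋈[g=h] R)))) → 4

|E| = 4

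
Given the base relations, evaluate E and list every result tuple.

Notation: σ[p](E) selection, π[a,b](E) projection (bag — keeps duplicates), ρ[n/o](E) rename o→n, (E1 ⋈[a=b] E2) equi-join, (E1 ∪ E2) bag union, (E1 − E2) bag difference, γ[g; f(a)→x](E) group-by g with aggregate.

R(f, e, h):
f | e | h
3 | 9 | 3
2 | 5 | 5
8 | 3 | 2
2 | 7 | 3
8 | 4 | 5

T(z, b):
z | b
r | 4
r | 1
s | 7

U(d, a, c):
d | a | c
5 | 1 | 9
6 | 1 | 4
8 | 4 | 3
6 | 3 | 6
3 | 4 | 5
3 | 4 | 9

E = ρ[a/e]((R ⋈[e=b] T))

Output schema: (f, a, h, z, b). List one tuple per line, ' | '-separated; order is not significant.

Stepwise |·|:
  R → 5
  T → 3
  (R ⋈[e=b] T) → 2
  ρ[a/e]((R ⋈[e=b] T)) → 2

== RESULT ==
f | a | h | z | b
2 | 7 | 3 | s | 7
8 | 4 | 5 | r | 4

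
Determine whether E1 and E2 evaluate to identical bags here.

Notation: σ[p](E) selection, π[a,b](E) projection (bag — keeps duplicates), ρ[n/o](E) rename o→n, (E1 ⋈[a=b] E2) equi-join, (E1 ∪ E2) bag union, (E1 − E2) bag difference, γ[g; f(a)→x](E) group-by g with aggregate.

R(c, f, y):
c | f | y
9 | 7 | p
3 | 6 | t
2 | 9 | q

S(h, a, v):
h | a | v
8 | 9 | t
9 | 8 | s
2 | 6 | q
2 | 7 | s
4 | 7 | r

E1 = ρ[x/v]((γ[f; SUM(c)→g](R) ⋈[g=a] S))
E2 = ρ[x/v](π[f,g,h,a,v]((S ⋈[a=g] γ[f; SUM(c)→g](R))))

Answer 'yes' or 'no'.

E1 stepwise |·|:
  R → 3
  γ[f; SUM(c)→g](R) → 3
  S → 5
  (γ[f; SUM(c)→g](R) ⋈[g=a] S) → 1
  ρ[x/v]((γ[f; SUM(c)→g](R) ⋈[g=a] S)) → 1
E2 stepwise |·|:
  S → 5
  R → 3
  γ[f; SUM(c)→g](R) → 3
  (S ⋈[a=g] γ[f; SUM(c)→g](R)) → 1
  π[f,g,h,a,v]((S ⋈[a=g] γ[f; SUM(c)→g](R))) → 1
  ρ[x/v](π[f,g,h,a,v]((S ⋈[a=g] γ[f; SUM(c)→g](R)))) → 1

E1 and E2 produce the same multiset:
f | g | h | a | x
7 | 9 | 8 | 9 | t

yes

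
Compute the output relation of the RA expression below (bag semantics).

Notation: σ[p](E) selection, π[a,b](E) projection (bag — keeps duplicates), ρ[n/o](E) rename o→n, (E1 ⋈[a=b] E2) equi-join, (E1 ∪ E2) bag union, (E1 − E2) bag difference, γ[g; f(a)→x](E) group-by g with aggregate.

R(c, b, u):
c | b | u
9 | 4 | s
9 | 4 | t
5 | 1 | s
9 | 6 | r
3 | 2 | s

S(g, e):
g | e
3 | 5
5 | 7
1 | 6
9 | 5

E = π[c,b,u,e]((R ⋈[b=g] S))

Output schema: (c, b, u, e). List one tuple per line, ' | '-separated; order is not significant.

Row counts bottom-up:
  R → 5
  S → 4
  (R ⋈[b=g] S) → 1
  π[c,b,u,e]((R ⋈[b=g] S)) → 1

== RESULT ==
c | b | u | e
5 | 1 | s | 6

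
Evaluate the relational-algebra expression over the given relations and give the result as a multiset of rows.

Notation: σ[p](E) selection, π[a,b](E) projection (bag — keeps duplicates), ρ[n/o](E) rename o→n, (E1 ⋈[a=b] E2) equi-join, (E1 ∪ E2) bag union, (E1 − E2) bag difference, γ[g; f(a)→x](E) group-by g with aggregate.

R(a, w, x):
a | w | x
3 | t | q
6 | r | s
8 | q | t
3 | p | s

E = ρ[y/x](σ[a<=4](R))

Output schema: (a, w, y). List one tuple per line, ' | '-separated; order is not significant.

Subexpression sizes:
  R → 4
  σ[a<=4](R) → 2
  ρ[y/x](σ[a<=4](R)) → 2

== RESULT ==
a | w | y
3 | p | s
3 | t | q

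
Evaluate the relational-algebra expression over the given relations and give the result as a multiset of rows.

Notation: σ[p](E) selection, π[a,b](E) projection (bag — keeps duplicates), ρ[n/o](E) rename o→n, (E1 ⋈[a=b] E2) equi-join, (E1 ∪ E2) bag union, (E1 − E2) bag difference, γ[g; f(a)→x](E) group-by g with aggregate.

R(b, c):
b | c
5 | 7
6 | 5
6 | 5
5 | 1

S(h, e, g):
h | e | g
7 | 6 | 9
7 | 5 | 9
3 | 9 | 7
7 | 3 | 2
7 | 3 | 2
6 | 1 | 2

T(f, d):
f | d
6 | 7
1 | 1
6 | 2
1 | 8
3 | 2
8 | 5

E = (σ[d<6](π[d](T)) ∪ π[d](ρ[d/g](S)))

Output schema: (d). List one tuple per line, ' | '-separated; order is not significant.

Per-node cardinality:
  T → 6
  π[d](T) → 6
  σ[d<6](π[d](T)) → 4
  S → 6
  ρ[d/g](S) → 6
  π[d](ρ[d/g](S)) → 6
  (σ[d<6](π[d](T)) ∪ π[d](ρ[d/g](S))) → 10

== RESULT ==
d
1
2
2
2
2
2
5
7
9
9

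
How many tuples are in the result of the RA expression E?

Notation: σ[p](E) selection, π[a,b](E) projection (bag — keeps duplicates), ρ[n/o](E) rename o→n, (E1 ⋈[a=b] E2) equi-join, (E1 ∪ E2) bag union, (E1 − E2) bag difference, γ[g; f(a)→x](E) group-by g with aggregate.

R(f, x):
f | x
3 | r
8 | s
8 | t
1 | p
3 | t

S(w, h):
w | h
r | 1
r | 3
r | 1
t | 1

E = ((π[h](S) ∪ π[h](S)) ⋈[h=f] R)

Row counts bottom-up:
  S → 4
  π[h](S) → 4
  S → 4
  π[h](S) → 4
  (π[h](S) ∪ π[h](S)) → 8
  R → 5
  ((π[h](S) ∪ π[h](S)) ⋈[h=f] R) → 10

|E| = 10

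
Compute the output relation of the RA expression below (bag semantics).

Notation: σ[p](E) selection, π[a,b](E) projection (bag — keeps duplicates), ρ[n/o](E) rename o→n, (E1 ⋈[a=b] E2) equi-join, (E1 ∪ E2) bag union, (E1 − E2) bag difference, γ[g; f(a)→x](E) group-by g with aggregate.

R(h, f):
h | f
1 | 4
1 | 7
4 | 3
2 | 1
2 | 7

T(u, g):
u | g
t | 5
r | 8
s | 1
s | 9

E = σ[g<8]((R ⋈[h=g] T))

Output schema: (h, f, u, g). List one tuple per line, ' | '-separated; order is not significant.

Stepwise |·|:
  R → 5
  T → 4
  (R ⋈[h=g] T) → 2
  σ[g<8]((R ⋈[h=g] T)) → 2

== RESULT ==
h | f | u | g
1 | 4 | s | 1
1 | 7 | s | 1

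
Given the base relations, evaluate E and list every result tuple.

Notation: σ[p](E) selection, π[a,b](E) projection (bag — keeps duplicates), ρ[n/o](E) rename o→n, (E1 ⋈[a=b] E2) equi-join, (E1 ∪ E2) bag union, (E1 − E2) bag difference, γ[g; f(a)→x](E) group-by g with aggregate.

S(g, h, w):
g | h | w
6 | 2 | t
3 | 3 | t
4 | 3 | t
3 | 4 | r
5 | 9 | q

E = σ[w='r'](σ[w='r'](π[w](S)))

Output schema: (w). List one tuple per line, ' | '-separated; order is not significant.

Row counts bottom-up:
  S → 5
  π[w](S) → 5
  σ[w='r'](π[w](S)) → 1
  σ[w='r'](σ[w='r'](π[w](S))) → 1

== RESULT ==
w
r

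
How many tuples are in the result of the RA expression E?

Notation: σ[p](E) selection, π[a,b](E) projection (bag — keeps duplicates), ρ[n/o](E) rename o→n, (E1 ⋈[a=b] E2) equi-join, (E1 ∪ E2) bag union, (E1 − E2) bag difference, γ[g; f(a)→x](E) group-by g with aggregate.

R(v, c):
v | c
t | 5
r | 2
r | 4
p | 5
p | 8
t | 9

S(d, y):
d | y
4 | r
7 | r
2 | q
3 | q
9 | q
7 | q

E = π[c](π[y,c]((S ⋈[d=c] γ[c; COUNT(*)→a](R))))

Row counts bottom-up:
  S → 6
  R → 6
  γ[c; COUNT(*)→a](R) → 5
  (S ⋈[d=c] γ[c; COUNT(*)→a](R)) → 3
  π[y,c]((S ⋈[d=c] γ[c; COUNT(*)→a](R))) → 3
  π[c](π[y,c]((S ⋈[d=c] γ[c; COUNT(*)→a](R)))) → 3

|E| = 3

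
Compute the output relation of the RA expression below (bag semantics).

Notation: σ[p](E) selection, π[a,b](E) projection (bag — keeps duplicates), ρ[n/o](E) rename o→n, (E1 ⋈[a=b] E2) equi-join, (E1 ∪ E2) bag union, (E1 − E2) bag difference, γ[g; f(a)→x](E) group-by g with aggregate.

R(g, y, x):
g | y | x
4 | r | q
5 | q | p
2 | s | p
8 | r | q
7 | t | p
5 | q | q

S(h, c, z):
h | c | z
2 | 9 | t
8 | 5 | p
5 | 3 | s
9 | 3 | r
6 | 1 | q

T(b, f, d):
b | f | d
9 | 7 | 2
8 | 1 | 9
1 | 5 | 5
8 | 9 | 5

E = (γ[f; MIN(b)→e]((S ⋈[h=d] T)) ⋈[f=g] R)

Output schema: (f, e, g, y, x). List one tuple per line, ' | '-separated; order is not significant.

Subexpression sizes:
  S → 5
  T → 4
  (S ⋈[h=d] T) → 4
  γ[f; MIN(b)→e]((S ⋈[h=d] T)) → 4
  R → 6
  (γ[f; MIN(b)→e]((S ⋈[h=d] T)) ⋈[f=g] R) → 3

== RESULT ==
f | e | g | y | x
5 | 1 | 5 | q | p
5 | 1 | 5 | q | q
7 | 9 | 7 | t | p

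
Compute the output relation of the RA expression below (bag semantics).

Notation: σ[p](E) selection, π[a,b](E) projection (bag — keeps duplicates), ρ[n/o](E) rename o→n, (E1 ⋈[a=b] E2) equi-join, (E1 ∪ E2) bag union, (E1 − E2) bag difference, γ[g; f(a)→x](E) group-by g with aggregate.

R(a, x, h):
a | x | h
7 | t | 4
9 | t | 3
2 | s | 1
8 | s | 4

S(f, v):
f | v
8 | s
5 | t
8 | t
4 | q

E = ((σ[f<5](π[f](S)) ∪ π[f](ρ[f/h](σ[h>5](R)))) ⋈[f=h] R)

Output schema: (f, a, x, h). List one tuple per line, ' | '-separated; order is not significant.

Row counts bottom-up:
  S → 4
  π[f](S) → 4
  σ[f<5](π[f](S)) → 1
  R → 4
  σ[h>5](R) → 0
  ρ[f/h](σ[h>5](R)) → 0
  π[f](ρ[f/h](σ[h>5](R))) → 0
  (σ[f<5](π[f](S)) ∪ π[f](ρ[f/h](σ[h>5](R)))) → 1
  R → 4
  ((σ[f<5](π[f](S)) ∪ π[f](ρ[f/h](σ[h>5](R)))) ⋈[f=h] R) → 2

== RESULT ==
f | a | x | h
4 | 7 | t | 4
4 | 8 | s | 4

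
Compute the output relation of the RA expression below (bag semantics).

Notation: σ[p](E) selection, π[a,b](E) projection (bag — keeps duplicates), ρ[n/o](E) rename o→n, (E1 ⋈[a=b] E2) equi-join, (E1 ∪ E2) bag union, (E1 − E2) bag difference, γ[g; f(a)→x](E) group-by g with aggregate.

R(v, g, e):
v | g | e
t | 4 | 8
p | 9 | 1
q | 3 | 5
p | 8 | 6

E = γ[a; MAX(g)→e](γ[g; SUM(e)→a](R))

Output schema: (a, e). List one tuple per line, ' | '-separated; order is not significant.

Subexpression sizes:
  R → 4
  γ[g; SUM(e)→a](R) → 4
  γ[a; MAX(g)→e](γ[g; SUM(e)→a](R)) → 4

== RESULT ==
a | e
1 | 9
5 | 3
6 | 8
8 | 4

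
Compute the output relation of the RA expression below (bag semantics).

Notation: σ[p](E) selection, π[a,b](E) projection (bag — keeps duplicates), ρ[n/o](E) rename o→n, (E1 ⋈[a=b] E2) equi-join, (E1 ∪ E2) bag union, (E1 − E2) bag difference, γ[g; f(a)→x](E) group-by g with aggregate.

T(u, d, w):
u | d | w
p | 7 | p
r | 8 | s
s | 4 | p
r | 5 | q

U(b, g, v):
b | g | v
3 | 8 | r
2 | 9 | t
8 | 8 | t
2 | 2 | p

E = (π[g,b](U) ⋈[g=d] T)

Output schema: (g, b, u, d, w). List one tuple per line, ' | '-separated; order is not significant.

Stepwise |·|:
  U → 4
  π[g,b](U) → 4
  T → 4
  (π[g,b](U) ⋈[g=d] T) → 2

== RESULT ==
g | b | u | d | w
8 | 3 | r | 8 | s
8 | 8 | r | 8 | s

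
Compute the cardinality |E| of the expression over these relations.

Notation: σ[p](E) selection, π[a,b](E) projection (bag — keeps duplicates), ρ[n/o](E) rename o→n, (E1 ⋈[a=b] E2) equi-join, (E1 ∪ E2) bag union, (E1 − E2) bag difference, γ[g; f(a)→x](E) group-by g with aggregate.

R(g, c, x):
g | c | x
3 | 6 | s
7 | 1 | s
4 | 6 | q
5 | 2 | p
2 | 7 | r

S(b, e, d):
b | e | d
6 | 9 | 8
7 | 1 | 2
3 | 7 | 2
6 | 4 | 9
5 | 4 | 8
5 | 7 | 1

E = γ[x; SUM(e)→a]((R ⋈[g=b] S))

Subexpression sizes:
  R → 5
  S → 6
  (R ⋈[g=b] S) → 4
  γ[x; SUM(e)→a]((R ⋈[g=b] S)) → 2

|E| = 2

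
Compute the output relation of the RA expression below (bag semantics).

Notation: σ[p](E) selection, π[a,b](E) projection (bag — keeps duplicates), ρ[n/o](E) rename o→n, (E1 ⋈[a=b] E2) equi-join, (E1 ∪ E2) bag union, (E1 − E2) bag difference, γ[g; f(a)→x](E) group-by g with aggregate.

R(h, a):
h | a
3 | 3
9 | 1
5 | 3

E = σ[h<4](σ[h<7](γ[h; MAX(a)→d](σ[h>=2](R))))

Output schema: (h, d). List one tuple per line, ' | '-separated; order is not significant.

Subexpression sizes:
  R → 3
  σ[h>=2](R) → 3
  γ[h; MAX(a)→d](σ[h>=2](R)) → 3
  σ[h<7](γ[h; MAX(a)→d](σ[h>=2](R))) → 2
  σ[h<4](σ[h<7](γ[h; MAX(a)→d](σ[h>=2](R)))) → 1

== RESULT ==
h | d
3 | 3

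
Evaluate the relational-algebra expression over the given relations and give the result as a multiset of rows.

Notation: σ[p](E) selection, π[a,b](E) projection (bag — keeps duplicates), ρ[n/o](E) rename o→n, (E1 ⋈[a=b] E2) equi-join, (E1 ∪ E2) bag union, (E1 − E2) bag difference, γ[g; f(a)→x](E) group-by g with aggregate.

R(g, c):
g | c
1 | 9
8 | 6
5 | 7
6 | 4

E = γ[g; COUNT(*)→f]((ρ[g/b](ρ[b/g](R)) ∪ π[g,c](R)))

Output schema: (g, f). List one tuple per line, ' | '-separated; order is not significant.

Per-node cardinality:
  R → 4
  ρ[b/g](R) → 4
  ρ[g/b](ρ[b/g](R)) → 4
  R → 4
  π[g,c](R) → 4
  (ρ[g/b](ρ[b/g](R)) ∪ π[g,c](R)) → 8
  γ[g; COUNT(*)→f]((ρ[g/b](ρ[b/g](R)) ∪ π[g,c](R))) → 4

== RESULT ==
g | f
1 | 2
5 | 2
6 | 2
8 | 2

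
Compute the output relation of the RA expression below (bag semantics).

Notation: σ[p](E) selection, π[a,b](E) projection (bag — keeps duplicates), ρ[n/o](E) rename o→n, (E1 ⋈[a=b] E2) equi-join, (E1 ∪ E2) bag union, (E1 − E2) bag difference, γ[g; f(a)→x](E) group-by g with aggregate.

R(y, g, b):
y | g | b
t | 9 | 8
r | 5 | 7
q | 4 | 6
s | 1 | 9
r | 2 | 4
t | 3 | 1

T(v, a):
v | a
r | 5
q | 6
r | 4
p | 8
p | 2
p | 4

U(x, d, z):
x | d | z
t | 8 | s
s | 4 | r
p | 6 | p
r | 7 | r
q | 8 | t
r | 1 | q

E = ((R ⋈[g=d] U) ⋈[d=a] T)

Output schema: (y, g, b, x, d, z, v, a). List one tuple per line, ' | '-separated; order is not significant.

Stepwise |·|:
  R → 6
  U → 6
  (R ⋈[g=d] U) → 2
  T → 6
  ((R ⋈[g=d] U) ⋈[d=a] T) → 2

== RESULT ==
y | g | b | x | d | z | v | a
q | 4 | 6 | s | 4 | r | p | 4
q | 4 | 6 | s | 4 | r | r | 4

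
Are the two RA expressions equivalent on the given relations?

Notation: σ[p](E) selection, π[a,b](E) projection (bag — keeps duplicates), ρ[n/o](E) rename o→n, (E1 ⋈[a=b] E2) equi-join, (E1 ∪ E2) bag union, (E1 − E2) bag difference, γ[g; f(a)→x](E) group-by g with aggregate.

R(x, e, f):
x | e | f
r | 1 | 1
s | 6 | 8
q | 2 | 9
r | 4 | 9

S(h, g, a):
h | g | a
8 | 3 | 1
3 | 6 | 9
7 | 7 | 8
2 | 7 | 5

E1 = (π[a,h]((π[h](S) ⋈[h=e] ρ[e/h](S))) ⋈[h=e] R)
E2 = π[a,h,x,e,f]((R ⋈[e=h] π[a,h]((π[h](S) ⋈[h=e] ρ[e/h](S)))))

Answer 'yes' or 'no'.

E1 subexpression sizes:
  S → 4
  π[h](S) → 4
  S → 4
  ρ[e/h](S) → 4
  (π[h](S) ⋈[h=e] ρ[e/h](S)) → 4
  π[a,h]((π[h](S) ⋈[h=e] ρ[e/h](S))) → 4
  R → 4
  (π[a,h]((π[h](S) ⋈[h=e] ρ[e/h](S))) ⋈[h=e] R) → 1
E2 subexpression sizes:
  R → 4
  S → 4
  π[h](S) → 4
  S → 4
  ρ[e/h](S) → 4
  (π[h](S) ⋈[h=e] ρ[e/h](S)) → 4
  π[a,h]((π[h](S) ⋈[h=e] ρ[e/h](S))) → 4
  (R ⋈[e=h] π[a,h]((π[h](S) ⋈[h=e] ρ[e/h](S)))) → 1
  π[a,h,x,e,f]((R ⋈[e=h] π[a,h]((π[h](S) ⋈[h=e] ρ[e/h](S))))) → 1

E1 and E2 produce the same multiset:
a | h | x | e | f
5 | 2 | q | 2 | 9

yes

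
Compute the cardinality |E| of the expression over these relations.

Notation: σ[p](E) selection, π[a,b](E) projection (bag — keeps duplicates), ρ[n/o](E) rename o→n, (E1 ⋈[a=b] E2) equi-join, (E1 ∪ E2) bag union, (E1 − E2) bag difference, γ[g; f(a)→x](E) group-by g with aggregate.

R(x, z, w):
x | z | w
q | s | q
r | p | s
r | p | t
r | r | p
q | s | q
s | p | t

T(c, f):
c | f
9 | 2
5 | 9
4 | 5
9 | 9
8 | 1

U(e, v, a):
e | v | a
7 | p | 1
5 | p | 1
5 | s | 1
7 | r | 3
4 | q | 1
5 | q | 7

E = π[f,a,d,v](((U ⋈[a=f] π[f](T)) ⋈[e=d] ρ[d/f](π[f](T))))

Row counts bottom-up:
  U → 6
  T → 5
  π[f](T) → 5
  (U ⋈[a=f] π[f](T)) → 4
  T → 5
  π[f](T) → 5
  ρ[d/f](π[f](T)) → 5
  ((U ⋈[a=f] π[f](T)) ⋈[e=d] ρ[d/f](π[f](T))) → 2
  π[f,a,d,v](((U ⋈[a=f] π[f](T)) ⋈[e=d] ρ[d/f](π[f](T)))) → 2

|E| = 2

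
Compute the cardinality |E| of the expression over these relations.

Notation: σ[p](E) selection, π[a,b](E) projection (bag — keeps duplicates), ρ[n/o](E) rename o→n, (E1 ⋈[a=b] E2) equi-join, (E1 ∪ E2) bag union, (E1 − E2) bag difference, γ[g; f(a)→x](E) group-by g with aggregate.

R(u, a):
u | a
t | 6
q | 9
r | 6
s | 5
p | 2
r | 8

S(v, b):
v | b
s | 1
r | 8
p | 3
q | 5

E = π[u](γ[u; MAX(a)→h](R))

Per-node cardinality:
  R → 6
  γ[u; MAX(a)→h](R) → 5
  π[u](γ[u; MAX(a)→h](R)) → 5

|E| = 5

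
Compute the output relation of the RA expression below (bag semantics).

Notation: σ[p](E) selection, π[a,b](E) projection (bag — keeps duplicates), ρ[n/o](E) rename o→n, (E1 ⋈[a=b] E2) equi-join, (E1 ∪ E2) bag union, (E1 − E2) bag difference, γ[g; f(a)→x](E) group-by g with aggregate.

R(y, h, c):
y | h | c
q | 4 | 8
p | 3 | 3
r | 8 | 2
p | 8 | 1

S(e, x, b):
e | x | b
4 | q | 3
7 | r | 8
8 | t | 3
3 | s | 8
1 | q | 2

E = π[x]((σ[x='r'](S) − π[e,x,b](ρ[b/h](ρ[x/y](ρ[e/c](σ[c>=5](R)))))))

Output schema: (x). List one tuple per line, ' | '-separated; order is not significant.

Per-node cardinality:
  S → 5
  σ[x='r'](S) → 1
  R → 4
  σ[c>=5](R) → 1
  ρ[e/c](σ[c>=5](R)) → 1
  ρ[x/y](ρ[e/c](σ[c>=5](R))) → 1
  ρ[b/h](ρ[x/y](ρ[e/c](σ[c>=5](R)))) → 1
  π[e,x,b](ρ[b/h](ρ[x/y](ρ[e/c](σ[c>=5](R))))) → 1
  (σ[x='r'](S) − π[e,x,b](ρ[b/h](ρ[x/y](ρ[e/c](σ[c>=5](R)))))) → 1
  π[x]((σ[x='r'](S) − π[e,x,b](ρ[b/h](ρ[x/y](ρ[e/c](σ[c>=5](R))))))) → 1

== RESULT ==
x
r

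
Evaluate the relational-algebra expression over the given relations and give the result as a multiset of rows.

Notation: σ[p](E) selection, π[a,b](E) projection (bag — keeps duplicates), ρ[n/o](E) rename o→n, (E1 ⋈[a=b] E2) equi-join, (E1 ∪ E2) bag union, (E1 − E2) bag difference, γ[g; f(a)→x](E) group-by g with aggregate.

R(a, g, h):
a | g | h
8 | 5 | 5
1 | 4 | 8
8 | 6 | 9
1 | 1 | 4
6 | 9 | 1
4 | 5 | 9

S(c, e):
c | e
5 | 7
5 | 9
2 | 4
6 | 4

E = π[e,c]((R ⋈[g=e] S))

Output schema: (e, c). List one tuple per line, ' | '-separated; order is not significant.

Per-node cardinality:
  R → 6
  S → 4
  (R ⋈[g=e] S) → 3
  π[e,c]((R ⋈[g=e] S)) → 3

== RESULT ==
e | c
4 | 2
4 | 6
9 | 5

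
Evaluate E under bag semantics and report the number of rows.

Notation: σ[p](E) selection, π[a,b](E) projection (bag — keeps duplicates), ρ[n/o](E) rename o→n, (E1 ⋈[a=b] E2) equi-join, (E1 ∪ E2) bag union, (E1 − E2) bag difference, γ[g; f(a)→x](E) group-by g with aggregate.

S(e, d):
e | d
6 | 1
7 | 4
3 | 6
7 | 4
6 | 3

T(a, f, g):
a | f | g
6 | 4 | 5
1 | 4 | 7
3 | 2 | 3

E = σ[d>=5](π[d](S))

Stepwise |·|:
  S → 5
  π[d](S) → 5
  σ[d>=5](π[d](S)) → 1

|E| = 1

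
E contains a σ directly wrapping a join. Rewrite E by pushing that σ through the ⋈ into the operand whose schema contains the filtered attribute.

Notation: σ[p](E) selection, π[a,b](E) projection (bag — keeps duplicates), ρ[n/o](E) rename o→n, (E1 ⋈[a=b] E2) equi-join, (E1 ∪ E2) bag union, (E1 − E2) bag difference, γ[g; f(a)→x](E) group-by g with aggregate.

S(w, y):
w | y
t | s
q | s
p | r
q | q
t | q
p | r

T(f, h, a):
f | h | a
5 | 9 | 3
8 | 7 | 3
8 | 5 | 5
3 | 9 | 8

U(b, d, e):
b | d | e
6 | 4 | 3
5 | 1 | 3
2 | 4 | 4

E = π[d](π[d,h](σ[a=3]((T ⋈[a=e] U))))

σ filters on a, owned by the left side.
E' = π[d](π[d,h]((σ[a=3](T) ⋈[a=e] U)))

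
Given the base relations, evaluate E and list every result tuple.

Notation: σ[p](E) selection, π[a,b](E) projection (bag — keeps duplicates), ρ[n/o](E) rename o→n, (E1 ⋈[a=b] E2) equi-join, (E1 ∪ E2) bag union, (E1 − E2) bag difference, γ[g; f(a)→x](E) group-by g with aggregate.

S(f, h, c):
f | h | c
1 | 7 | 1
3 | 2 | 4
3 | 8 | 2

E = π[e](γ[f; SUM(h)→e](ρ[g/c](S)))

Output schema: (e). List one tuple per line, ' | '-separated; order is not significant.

Subexpression sizes:
  S → 3
  ρ[g/c](S) → 3
  γ[f; SUM(h)→e](ρ[g/c](S)) → 2
  π[e](γ[f; SUM(h)→e](ρ[g/c](S))) → 2

== RESULT ==
e
7
10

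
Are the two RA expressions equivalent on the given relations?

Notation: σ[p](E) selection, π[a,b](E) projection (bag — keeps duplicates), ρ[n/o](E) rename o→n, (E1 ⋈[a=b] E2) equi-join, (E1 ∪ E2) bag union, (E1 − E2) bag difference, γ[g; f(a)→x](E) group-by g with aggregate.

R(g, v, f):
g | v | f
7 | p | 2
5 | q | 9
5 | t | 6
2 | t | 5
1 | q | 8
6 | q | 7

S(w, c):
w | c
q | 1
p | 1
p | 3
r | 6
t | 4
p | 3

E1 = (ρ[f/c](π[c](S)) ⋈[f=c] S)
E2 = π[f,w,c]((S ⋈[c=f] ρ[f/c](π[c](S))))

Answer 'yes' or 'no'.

E1 stepwise |·|:
  S → 6
  π[c](S) → 6
  ρ[f/c](π[c](S)) → 6
  S → 6
  (ρ[f/c](π[c](S)) ⋈[f=c] S) → 10
E2 stepwise |·|:
  S → 6
  S → 6
  π[c](S) → 6
  ρ[f/c](π[c](S)) → 6
  (S ⋈[c=f] ρ[f/c](π[c](S))) → 10
  π[f,w,c]((S ⋈[c=f] ρ[f/c](π[c](S)))) → 10

E1 and E2 produce the same multiset:
f | w | c
1 | p | 1
1 | p | 1
1 | q | 1
1 | q | 1
3 | p | 3
3 | p | 3
3 | p | 3
3 | p | 3
4 | t | 4
6 | r | 6

yes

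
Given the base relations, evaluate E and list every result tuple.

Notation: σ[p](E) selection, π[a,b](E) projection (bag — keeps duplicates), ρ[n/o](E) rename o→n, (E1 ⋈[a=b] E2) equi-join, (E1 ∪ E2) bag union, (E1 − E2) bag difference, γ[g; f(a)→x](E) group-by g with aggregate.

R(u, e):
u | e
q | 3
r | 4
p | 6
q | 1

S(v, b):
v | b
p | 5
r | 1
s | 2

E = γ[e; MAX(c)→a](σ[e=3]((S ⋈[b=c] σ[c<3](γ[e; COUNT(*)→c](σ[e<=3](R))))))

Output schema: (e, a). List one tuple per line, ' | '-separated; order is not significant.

Subexpression sizes:
  S → 3
  R → 4
  σ[e<=3](R) → 2
  γ[e; COUNT(*)→c](σ[e<=3](R)) → 2
  σ[c<3](γ[e; COUNT(*)→c](σ[e<=3](R))) → 2
  (S ⋈[b=c] σ[c<3](γ[e; COUNT(*)→c](σ[e<=3](R)))) → 2
  σ[e=3]((S ⋈[b=c] σ[c<3](γ[e; COUNT(*)→c](σ[e<=3](R))))) → 1
  γ[e; MAX(c)→a](σ[e=3]((S ⋈[b=c] σ[c<3](γ[e; COUNT(*)→c](σ[e<=3](R)))))) → 1

== RESULT ==
e | a
3 | 1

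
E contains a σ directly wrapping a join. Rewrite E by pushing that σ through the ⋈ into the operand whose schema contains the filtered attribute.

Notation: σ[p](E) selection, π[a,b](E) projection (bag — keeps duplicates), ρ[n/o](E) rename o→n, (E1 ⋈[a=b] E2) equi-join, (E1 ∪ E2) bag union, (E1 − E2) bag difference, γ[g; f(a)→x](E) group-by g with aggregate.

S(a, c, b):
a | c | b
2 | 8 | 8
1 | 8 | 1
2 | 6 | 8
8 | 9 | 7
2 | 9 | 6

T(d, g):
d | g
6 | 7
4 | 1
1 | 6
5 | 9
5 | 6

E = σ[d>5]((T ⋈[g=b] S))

σ filters on d, owned by the left side.
E' = (σ[d>5](T) ⋈[g=b] S)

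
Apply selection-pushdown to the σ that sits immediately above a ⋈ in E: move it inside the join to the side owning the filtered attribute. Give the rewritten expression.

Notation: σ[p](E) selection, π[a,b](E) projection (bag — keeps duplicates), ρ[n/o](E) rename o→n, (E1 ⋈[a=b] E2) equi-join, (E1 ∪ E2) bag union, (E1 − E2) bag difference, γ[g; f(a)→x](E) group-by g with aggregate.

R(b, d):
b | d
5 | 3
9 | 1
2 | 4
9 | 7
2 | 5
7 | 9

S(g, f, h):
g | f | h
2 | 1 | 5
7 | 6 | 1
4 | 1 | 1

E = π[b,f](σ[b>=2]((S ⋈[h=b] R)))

σ filters on b, owned by the right side.
E' = π[b,f]((S ⋈[h=b] σ[b>=2](R)))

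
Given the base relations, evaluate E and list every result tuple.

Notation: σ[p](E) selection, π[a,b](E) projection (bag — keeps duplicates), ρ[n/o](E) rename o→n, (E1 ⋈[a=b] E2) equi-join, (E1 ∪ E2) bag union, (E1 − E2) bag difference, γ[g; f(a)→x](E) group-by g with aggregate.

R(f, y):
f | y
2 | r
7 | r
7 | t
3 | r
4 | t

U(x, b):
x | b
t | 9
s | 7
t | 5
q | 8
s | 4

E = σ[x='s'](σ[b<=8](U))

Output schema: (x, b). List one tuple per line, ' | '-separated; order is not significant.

Stepwise |·|:
  U → 5
  σ[b<=8](U) → 4
  σ[x='s'](σ[b<=8](U)) → 2

== RESULT ==
x | b
s | 4
s | 7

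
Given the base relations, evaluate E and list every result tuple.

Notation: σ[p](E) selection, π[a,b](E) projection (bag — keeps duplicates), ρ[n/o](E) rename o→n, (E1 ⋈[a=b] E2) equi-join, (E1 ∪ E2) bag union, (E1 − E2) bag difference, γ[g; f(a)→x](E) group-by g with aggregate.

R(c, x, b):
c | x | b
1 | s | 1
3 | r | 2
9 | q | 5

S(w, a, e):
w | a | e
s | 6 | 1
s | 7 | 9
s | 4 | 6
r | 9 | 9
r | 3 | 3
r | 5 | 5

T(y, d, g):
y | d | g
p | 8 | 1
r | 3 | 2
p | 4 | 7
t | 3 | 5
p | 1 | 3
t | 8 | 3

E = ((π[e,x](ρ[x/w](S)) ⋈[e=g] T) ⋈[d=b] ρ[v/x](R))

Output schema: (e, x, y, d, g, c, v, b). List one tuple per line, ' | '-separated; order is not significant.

Subexpression sizes:
  S → 6
  ρ[x/w](S) → 6
  π[e,x](ρ[x/w](S)) → 6
  T → 6
  (π[e,x](ρ[x/w](S)) ⋈[e=g] T) → 4
  R → 3
  ρ[v/x](R) → 3
  ((π[e,x](ρ[x/w](S)) ⋈[e=g] T) ⋈[d=b] ρ[v/x](R)) → 1

== RESULT ==
e | x | y | d | g | c | v | b
3 | r | p | 1 | 3 | 1 | s | 1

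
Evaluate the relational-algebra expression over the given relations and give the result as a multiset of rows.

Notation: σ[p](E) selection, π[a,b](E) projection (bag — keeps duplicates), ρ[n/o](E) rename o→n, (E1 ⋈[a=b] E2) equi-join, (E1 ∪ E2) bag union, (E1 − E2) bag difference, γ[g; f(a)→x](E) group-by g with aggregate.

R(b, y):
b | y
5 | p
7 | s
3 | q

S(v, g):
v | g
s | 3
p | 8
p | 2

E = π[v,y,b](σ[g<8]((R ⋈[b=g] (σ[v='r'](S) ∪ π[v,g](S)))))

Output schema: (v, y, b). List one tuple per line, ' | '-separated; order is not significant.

Subexpression sizes:
  R → 3
  S → 3
  σ[v='r'](S) → 0
  S → 3
  π[v,g](S) → 3
  (σ[v='r'](S) ∪ π[v,g](S)) → 3
  (R ⋈[b=g] (σ[v='r'](S) ∪ π[v,g](S))) → 1
  σ[g<8]((R ⋈[b=g] (σ[v='r'](S) ∪ π[v,g](S)))) → 1
  π[v,y,b](σ[g<8]((R ⋈[b=g] (σ[v='r'](S) ∪ π[v,g](S))))) → 1

== RESULT ==
v | y | b
s | q | 3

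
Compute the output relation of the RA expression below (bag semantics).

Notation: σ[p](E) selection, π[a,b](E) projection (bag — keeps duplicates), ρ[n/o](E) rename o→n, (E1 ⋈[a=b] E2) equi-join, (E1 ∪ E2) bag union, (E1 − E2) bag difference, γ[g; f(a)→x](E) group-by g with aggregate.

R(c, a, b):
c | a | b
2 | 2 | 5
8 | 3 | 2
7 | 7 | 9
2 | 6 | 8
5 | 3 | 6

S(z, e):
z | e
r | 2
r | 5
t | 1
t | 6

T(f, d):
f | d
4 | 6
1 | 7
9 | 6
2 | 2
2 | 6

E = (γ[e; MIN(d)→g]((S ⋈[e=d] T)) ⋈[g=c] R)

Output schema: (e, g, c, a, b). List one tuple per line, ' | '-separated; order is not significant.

Per-node cardinality:
  S → 4
  T → 5
  (S ⋈[e=d] T) → 4
  γ[e; MIN(d)→g]((S ⋈[e=d] T)) → 2
  R → 5
  (γ[e; MIN(d)→g]((S ⋈[e=d] T)) ⋈[g=c] R) → 2

== RESULT ==
e | g | c | a | b
2 | 2 | 2 | 2 | 5
2 | 2 | 2 | 6 | 8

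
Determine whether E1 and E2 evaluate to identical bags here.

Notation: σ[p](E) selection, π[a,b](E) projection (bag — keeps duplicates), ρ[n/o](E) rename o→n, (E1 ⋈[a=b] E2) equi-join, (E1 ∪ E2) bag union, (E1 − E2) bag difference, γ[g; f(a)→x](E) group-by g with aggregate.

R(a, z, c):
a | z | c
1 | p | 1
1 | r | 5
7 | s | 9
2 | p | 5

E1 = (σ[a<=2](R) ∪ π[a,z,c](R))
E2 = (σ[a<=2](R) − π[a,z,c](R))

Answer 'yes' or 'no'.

E1 subexpression sizes:
  R → 4
  σ[a<=2](R) → 3
  R → 4
  π[a,z,c](R) → 4
  (σ[a<=2](R) ∪ π[a,z,c](R)) → 7
E2 subexpression sizes:
  R → 4
  σ[a<=2](R) → 3
  R → 4
  π[a,z,c](R) → 4
  (σ[a<=2](R) − π[a,z,c](R)) → 0

E1 result:
a | z | c
1 | p | 1
1 | p | 1
1 | r | 5
1 | r | 5
2 | p | 5
2 | p | 5
7 | s | 9
E2 result:
a | z | c
(0 rows)
Witness: (1, 'r', 5) appears 2× in E1 but 0× in E2.

no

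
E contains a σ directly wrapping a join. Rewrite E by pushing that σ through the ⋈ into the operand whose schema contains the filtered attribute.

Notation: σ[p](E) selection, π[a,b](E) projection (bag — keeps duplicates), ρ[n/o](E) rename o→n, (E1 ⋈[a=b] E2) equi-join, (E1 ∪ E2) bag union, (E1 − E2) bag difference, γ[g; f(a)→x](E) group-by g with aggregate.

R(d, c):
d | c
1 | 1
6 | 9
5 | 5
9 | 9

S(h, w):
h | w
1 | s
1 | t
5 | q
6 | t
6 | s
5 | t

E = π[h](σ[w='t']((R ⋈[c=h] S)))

σ filters on w, owned by the right side.
E' = π[h]((R ⋈[c=h] σ[w='t'](S)))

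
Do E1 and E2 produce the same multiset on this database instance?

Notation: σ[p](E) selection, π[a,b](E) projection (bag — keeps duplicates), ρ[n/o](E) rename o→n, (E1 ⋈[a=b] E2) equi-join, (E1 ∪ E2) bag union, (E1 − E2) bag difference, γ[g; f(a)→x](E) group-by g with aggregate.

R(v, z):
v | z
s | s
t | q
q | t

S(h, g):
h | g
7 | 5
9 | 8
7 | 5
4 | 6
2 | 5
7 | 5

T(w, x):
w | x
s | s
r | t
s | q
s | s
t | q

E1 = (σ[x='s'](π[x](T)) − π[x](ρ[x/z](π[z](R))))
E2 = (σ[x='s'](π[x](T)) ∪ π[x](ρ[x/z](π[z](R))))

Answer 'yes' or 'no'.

E1 per-node cardinality:
  T → 5
  π[x](T) → 5
  σ[x='s'](π[x](T)) → 2
  R → 3
  π[z](R) → 3
  ρ[x/z](π[z](R)) → 3
  π[x](ρ[x/z](π[z](R))) → 3
  (σ[x='s'](π[x](T)) − π[x](ρ[x/z](π[z](R)))) → 1
E2 per-node cardinality:
  T → 5
  π[x](T) → 5
  σ[x='s'](π[x](T)) → 2
  R → 3
  π[z](R) → 3
  ρ[x/z](π[z](R)) → 3
  π[x](ρ[x/z](π[z](R))) → 3
  (σ[x='s'](π[x](T)) ∪ π[x](ρ[x/z](π[z](R)))) → 5

E1 result:
x
s
E2 result:
x
q
s
s
s
t
Witness: ('t',) appears 0× in E1 but 1× in E2.

no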